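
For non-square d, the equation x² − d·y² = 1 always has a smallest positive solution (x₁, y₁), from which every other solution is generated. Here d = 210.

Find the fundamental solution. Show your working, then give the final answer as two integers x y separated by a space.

29 2

[14; 2,28] for √210; ℓ=2 ⇒ convergent index 1
step 0: (14, 1)  from 14·(1,0) + (0,1)
step 1: (29, 2)  from 2·(14,1) + (1,0)
→ (29, 2).  Check: 29²=841, 210·2²=840, difference 1.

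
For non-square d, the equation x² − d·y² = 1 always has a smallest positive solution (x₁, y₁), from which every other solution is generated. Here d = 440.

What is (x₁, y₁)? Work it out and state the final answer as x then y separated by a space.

√440 → a₀=20, period (1,40); ℓ=2 even so k=1
step 0: (20, 1)  from 20·(1,0) + (0,1)
step 1: (21, 1)  from 1·(20,1) + (1,0)
(x₁, y₁) = (21, 1);  21² − 440·1² = 1 ✓

21 1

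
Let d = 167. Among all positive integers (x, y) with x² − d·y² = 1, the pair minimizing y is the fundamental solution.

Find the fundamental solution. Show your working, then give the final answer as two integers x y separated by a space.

168 13

[12; 1,11,1,24] for √167; ℓ=4 ⇒ convergent index 3
a_0=12:  p_0=12·1+0=12,  q_0=12·0+1=1
a_1=1:  p_1=1·12+1=13,  q_1=1·1+0=1
a_2=11:  p_2=11·13+12=155,  q_2=11·1+1=12
a_3=1:  p_3=1·155+13=168,  q_3=1·12+1=13
→ (168, 13).  Check: 168²=28224, 167·13²=28223, difference 1.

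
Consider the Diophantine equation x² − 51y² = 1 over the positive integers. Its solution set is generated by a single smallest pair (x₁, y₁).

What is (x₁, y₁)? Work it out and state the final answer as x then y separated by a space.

50 7

√51 → a₀=7, period (7,14); ℓ=2 even so k=1
i=0: a=7 ⇒ p=7, q=1
i=1: a=7 ⇒ p=50, q=7
→ (50, 7).  Check: 50²=2500, 51·7²=2499, difference 1.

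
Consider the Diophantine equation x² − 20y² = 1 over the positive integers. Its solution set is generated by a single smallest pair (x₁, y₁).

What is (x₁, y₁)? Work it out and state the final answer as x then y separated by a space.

9 2

d=20: √d = [4; 2,8] (ℓ=2, even), read p_1/q_1
a_0=4:  p_0=4·1+0=4,  q_0=4·0+1=1
a_1=2:  p_1=2·4+1=9,  q_1=2·1+0=2
→ (9, 2).  Check: 9²=81, 20·2²=80, difference 1.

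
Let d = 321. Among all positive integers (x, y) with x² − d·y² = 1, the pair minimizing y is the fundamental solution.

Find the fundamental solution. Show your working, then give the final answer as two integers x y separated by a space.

215 12

√321 = [17; 1,10,1,34, …], period ℓ=4 (even) → k=3
a_0=17:  p_0=17·1+0=17,  q_0=17·0+1=1
a_1=1:  p_1=1·17+1=18,  q_1=1·1+0=1
a_2=10:  p_2=10·18+17=197,  q_2=10·1+1=11
a_3=1:  p_3=1·197+18=215,  q_3=1·11+1=12
(x₁, y₁) = (215, 12);  215² − 321·12² = 1 ✓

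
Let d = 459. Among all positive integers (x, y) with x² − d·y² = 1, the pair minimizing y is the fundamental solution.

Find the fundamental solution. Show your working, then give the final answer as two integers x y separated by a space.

499850 23331

[21; 2,2,1,4,21,4,1,2,2,42] for √459; ℓ=10 ⇒ convergent index 9
k=0  a_k=21  p_k/q_k = 21/1
k=1  a_k=2  p_k/q_k = 43/2
k=2  a_k=2  p_k/q_k = 107/5
k=3  a_k=1  p_k/q_k = 150/7
k=4  a_k=4  p_k/q_k = 707/33
k=5  a_k=21  p_k/q_k = 14997/700
k=6  a_k=4  p_k/q_k = 60695/2833
…
k=8  a_k=2  p_k/q_k = 212079/9899
k=9  a_k=2  p_k/q_k = 499850/23331
fundamental: x₁=499850, y₁=23331  (since 249850022500 − 459·544335561 = 1)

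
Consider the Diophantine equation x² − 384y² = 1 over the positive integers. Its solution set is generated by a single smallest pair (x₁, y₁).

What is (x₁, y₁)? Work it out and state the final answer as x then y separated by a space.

4801 245

√384 → a₀=19, period (1,1,2,9,2,1,1,38); ℓ=8 even so k=7
step 0: (19, 1)  from 19·(1,0) + (0,1)
step 1: (20, 1)  from 1·(19,1) + (1,0)
step 2: (39, 2)  from 1·(20,1) + (19,1)
step 3: (98, 5)  from 2·(39,2) + (20,1)
step 4: (921, 47)  from 9·(98,5) + (39,2)
step 5: (1940, 99)  from 2·(921,47) + (98,5)
step 6: (2861, 146)  from 1·(1940,99) + (921,47)
step 7: (4801, 245)  from 1·(2861,146) + (1940,99)
(x₁, y₁) = (4801, 245);  4801² − 384·245² = 1 ✓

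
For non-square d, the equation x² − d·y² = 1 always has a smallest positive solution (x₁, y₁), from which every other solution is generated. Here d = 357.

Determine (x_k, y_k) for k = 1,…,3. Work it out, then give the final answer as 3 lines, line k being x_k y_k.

d=357: √d = [18; 1,8,2,8,1,36] (ℓ=6, even), read p_5/q_5
k=0  a_k=18  p_k/q_k = 18/1
k=1  a_k=1  p_k/q_k = 19/1
k=2  a_k=8  p_k/q_k = 170/9
…
k=4  a_k=8  p_k/q_k = 3042/161
k=5  a_k=1  p_k/q_k = 3401/180
fundamental: x₁=3401, y₁=180  (since 11566801 − 357·32400 = 1)
n=2: (3401,180)∘(3401,180) = (3401·3401+357·180·180, 3401·180+180·3401) = (23133601,1224360)
n=3: (23133601,1224360)∘(3401,180) = (3401·23133601+357·180·1224360, 3401·1224360+180·23133601) = (157354750601,8328096540)

3401 180
23133601 1224360
157354750601 8328096540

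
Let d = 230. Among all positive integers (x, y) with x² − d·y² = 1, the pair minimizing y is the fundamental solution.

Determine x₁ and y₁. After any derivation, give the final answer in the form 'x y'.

91 6

[15; 6,30] for √230; ℓ=2 ⇒ convergent index 1
step 0: (15, 1)  from 15·(1,0) + (0,1)
step 1: (91, 6)  from 6·(15,1) + (1,0)
fundamental: x₁=91, y₁=6  (since 8281 − 230·36 = 1)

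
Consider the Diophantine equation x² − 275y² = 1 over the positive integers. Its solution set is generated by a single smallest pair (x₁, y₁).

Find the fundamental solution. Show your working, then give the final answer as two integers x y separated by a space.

[16; 1,1,2,1,1,32] for √275; ℓ=6 ⇒ convergent index 5
step 0: (16, 1)  from 16·(1,0) + (0,1)
…
step 2: (33, 2)  from 1·(17,1) + (16,1)
…
step 4: (116, 7)  from 1·(83,5) + (33,2)
step 5: (199, 12)  from 1·(116,7) + (83,5)
(x₁, y₁) = (199, 12);  199² − 275·12² = 1 ✓

199 12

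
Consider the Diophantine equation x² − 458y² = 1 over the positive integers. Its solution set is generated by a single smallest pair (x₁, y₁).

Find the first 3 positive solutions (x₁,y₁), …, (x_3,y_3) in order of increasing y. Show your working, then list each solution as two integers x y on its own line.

d=458: √d = [21; 2,2,42] (ℓ=3, odd), read p_5/q_5
i=0: a=21 ⇒ p=21, q=1
…
i=2: a=2 ⇒ p=107, q=5
…
i=4: a=2 ⇒ p=9181, q=429
i=5: a=2 ⇒ p=22899, q=1070
fundamental: x₁=22899, y₁=1070  (since 524364201 − 458·1144900 = 1)
(22899+1070√458)^2 = 1048728401 + 49003860√458
(22899+1070√458)^3 = 48029663286099 + 2244278779210√458

22899 1070
1048728401 49003860
48029663286099 2244278779210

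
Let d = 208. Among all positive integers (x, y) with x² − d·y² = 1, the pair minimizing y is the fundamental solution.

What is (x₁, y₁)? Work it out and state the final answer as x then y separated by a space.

649 45

√208 → a₀=14, period (2,2,1,2,2,28); ℓ=6 even so k=5
step 0: (14, 1)  from 14·(1,0) + (0,1)
step 1: (29, 2)  from 2·(14,1) + (1,0)
…
step 3: (101, 7)  from 1·(72,5) + (29,2)
step 4: (274, 19)  from 2·(101,7) + (72,5)
step 5: (649, 45)  from 2·(274,19) + (101,7)
→ (649, 45).  Check: 649²=421201, 208·45²=421200, difference 1.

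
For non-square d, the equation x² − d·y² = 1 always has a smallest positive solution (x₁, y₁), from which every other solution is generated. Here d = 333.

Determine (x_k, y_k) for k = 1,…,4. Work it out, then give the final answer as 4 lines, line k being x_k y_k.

73 4
10657 584
1555849 85260
227143297 12447376

[18; 4,36] for √333; ℓ=2 ⇒ convergent index 1
k=0  a_k=18  p_k/q_k = 18/1
k=1  a_k=4  p_k/q_k = 73/4
fundamental: x₁=73, y₁=4  (since 5329 − 333·16 = 1)
(x_2, y_2) = (73·73 + 333·4·4, 73·4 + 4·73) = (10657, 584)
(x_3, y_3) = (73·10657 + 333·4·584, 73·584 + 4·10657) = (1555849, 85260)
(x_4, y_4) = (73·1555849 + 333·4·85260, 73·85260 + 4·1555849) = (227143297, 12447376)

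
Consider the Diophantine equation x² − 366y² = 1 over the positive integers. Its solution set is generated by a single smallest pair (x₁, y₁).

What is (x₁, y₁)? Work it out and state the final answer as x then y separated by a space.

907925 47458

√366 → a₀=19, period (7,1,1,1,2,12,2,1,1,1,7,38); ℓ=12 even so k=11
a_0=19:  p_0=19·1+0=19,  q_0=19·0+1=1
a_1=7:  p_1=7·19+1=134,  q_1=7·1+0=7
a_2=1:  p_2=1·134+19=153,  q_2=1·7+1=8
a_3=1:  p_3=1·153+134=287,  q_3=1·8+7=15
…
a_5=2:  p_5=2·440+287=1167,  q_5=2·23+15=61
…
a_8=1:  p_8=1·30055+14444=44499,  q_8=1·1571+755=2326
a_9=1:  p_9=1·44499+30055=74554,  q_9=1·2326+1571=3897
a_10=1:  p_10=1·74554+44499=119053,  q_10=1·3897+2326=6223
a_11=7:  p_11=7·119053+74554=907925,  q_11=7·6223+3897=47458
fundamental: x₁=907925, y₁=47458  (since 824327805625 − 366·2252261764 = 1)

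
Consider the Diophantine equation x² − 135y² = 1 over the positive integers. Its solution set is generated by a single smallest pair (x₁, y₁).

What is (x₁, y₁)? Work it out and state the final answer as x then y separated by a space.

244 21

d=135: √d = [11; 1,1,1,1,1,1,1,22] (ℓ=8, even), read p_7/q_7
k=0  a_k=11  p_k/q_k = 11/1
k=1  a_k=1  p_k/q_k = 12/1
…
k=6  a_k=1  p_k/q_k = 151/13
k=7  a_k=1  p_k/q_k = 244/21
fundamental: x₁=244, y₁=21  (since 59536 − 135·441 = 1)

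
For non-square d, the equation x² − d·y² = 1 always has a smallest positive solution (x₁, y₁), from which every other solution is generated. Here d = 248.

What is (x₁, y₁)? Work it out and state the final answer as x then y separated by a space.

[15; 1,2,1,30] for √248; ℓ=4 ⇒ convergent index 3
i=0: a=15 ⇒ p=15, q=1
i=1: a=1 ⇒ p=16, q=1
i=2: a=2 ⇒ p=47, q=3
i=3: a=1 ⇒ p=63, q=4
(x₁, y₁) = (63, 4);  63² − 248·4² = 1 ✓

63 4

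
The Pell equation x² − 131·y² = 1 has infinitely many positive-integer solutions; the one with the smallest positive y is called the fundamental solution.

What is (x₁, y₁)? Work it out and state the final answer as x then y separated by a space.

10610 927

√131 → a₀=11, period (2,4,11,4,2,22); ℓ=6 even so k=5
a_0=11:  p_0=11·1+0=11,  q_0=11·0+1=1
a_1=2:  p_1=2·11+1=23,  q_1=2·1+0=2
…
a_3=11:  p_3=11·103+23=1156,  q_3=11·9+2=101
a_4=4:  p_4=4·1156+103=4727,  q_4=4·101+9=413
a_5=2:  p_5=2·4727+1156=10610,  q_5=2·413+101=927
fundamental: x₁=10610, y₁=927  (since 112572100 − 131·859329 = 1)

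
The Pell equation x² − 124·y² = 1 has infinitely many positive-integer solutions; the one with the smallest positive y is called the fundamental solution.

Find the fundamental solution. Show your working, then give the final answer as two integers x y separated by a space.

4620799 414960

[11; 7,2,1,1,1,…,2,7,22] for √124; ℓ=16 ⇒ convergent index 15
i=0: a=11 ⇒ p=11, q=1
i=1: a=7 ⇒ p=78, q=7
i=2: a=2 ⇒ p=167, q=15
…
i=9: a=1 ⇒ p=17583, q=1579
…
i=11: a=1 ⇒ p=84875, q=7622
i=12: a=1 ⇒ p=152167, q=13665
…
i=14: a=2 ⇒ p=626251, q=56239
i=15: a=7 ⇒ p=4620799, q=414960
(x₁, y₁) = (4620799, 414960);  4620799² − 124·414960² = 1 ✓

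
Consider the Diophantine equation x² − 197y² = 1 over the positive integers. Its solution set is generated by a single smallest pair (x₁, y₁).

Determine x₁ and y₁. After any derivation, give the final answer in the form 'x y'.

d=197: √d = [14; 28] (ℓ=1, odd), read p_1/q_1
i=0: a=14 ⇒ p=14, q=1
i=1: a=28 ⇒ p=393, q=28
→ (393, 28).  Check: 393²=154449, 197·28²=154448, difference 1.

393 28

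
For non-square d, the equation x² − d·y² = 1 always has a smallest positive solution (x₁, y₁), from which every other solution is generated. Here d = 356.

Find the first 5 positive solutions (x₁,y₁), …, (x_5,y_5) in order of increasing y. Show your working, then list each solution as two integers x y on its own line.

500001 26500
500002000001 26500053000
500003000004500001 26500106000079500
500004000010000008000001 26500159000265000106000
500005000017500025000012500001 26500212000556500530000132500

[18; 1,6,1,1,2,…,6,1,36] for √356; ℓ=14 ⇒ convergent index 13
i=0: a=18 ⇒ p=18, q=1
…
i=2: a=6 ⇒ p=132, q=7
i=3: a=1 ⇒ p=151, q=8
…
i=5: a=2 ⇒ p=717, q=38
…
i=9: a=2 ⇒ p=28151, q=1492
i=10: a=1 ⇒ p=37868, q=2007
…
i=12: a=6 ⇒ p=433982, q=23001
i=13: a=1 ⇒ p=500001, q=26500
(x₁, y₁) = (500001, 26500);  500001² − 356·26500² = 1 ✓
(500001+26500√356)^2 = 500002000001 + 26500053000√356
(500001+26500√356)^3 = 500003000004500001 + 26500106000079500√356
(500001+26500√356)^4 = 500004000010000008000001 + 26500159000265000106000√356
(500001+26500√356)^5 = 500005000017500025000012500001 + 26500212000556500530000132500√356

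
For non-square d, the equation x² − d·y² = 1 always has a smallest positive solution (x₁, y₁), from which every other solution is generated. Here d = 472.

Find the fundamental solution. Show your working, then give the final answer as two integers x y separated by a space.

√472 = [21; 1,2,1,1,1,…,2,1,42, …], period ℓ=14 (even) → k=13
a_0=21:  p_0=21·1+0=21,  q_0=21·0+1=1
…
a_2=2:  p_2=2·22+21=65,  q_2=2·1+1=3
…
a_6=4:  p_6=4·239+152=1108,  q_6=4·11+7=51
…
a_12=2:  p_12=2·84230+54227=222687,  q_12=2·3877+2496=10250
a_13=1:  p_13=1·222687+84230=306917,  q_13=1·10250+3877=14127
fundamental: x₁=306917, y₁=14127  (since 94198044889 − 472·199572129 = 1)

306917 14127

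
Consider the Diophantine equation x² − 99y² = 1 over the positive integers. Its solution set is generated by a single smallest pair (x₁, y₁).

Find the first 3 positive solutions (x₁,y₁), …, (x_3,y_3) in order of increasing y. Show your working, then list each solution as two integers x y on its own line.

d=99: √d = [9; 1,18] (ℓ=2, even), read p_1/q_1
k=0  a_k=9  p_k/q_k = 9/1
k=1  a_k=1  p_k/q_k = 10/1
→ (10, 1).  Check: 10²=100, 99·1²=99, difference 1.
n=2: (10,1)∘(10,1) = (10·10+99·1·1, 10·1+1·10) = (199,20)
n=3: (199,20)∘(10,1) = (10·199+99·1·20, 10·20+1·199) = (3970,399)

10 1
199 20
3970 399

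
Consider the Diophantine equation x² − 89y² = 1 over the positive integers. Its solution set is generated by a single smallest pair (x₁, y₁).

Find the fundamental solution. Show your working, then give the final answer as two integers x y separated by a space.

500001 53000

√89 = [9; 2,3,3,2,18, …], period ℓ=5 (odd) → k=9
i=0: a=9 ⇒ p=9, q=1
i=1: a=2 ⇒ p=19, q=2
i=2: a=3 ⇒ p=66, q=7
i=3: a=3 ⇒ p=217, q=23
…
i=5: a=18 ⇒ p=9217, q=977
i=6: a=2 ⇒ p=18934, q=2007
i=7: a=3 ⇒ p=66019, q=6998
i=8: a=3 ⇒ p=216991, q=23001
i=9: a=2 ⇒ p=500001, q=53000
→ (500001, 53000).  Check: 500001²=250001000001, 89·53000²=250001000000, difference 1.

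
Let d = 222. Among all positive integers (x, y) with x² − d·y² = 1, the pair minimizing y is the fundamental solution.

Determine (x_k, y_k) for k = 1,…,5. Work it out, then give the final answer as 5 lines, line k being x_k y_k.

√222 → a₀=14, period (1,8,1,28); ℓ=4 even so k=3
k=0  a_k=14  p_k/q_k = 14/1
k=1  a_k=1  p_k/q_k = 15/1
k=2  a_k=8  p_k/q_k = 134/9
k=3  a_k=1  p_k/q_k = 149/10
→ (149, 10).  Check: 149²=22201, 222·10²=22200, difference 1.
(x_2, y_2) = (149·149 + 222·10·10, 149·10 + 10·149) = (44401, 2980)
(x_3, y_3) = (149·44401 + 222·10·2980, 149·2980 + 10·44401) = (13231349, 888030)
(x_4, y_4) = (149·13231349 + 222·10·888030, 149·888030 + 10·13231349) = (3942897601, 264629960)
(x_5, y_5) = (149·3942897601 + 222·10·264629960, 149·264629960 + 10·3942897601) = (1174970253749, 78858840050)

149 10
44401 2980
13231349 888030
3942897601 264629960
1174970253749 78858840050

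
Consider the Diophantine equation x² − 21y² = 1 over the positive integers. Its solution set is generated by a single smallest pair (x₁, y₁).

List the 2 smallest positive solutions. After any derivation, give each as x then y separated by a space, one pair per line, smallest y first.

[4; 1,1,2,1,1,8] for √21; ℓ=6 ⇒ convergent index 5
i=0: a=4 ⇒ p=4, q=1
…
i=2: a=1 ⇒ p=9, q=2
…
i=4: a=1 ⇒ p=32, q=7
i=5: a=1 ⇒ p=55, q=12
→ (55, 12).  Check: 55²=3025, 21·12²=3024, difference 1.
(55+12√21)^2 = 6049 + 1320√21

55 12
6049 1320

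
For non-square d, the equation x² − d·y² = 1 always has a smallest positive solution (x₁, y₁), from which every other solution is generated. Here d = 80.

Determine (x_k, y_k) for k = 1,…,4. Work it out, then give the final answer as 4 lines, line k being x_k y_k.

9 1
161 18
2889 323
51841 5796

√80 = [8; 1,16, …], period ℓ=2 (even) → k=1
i=0: a=8 ⇒ p=8, q=1
i=1: a=1 ⇒ p=9, q=1
(x₁, y₁) = (9, 1);  9² − 80·1² = 1 ✓
n=2: (9,1)∘(9,1) = (9·9+80·1·1, 9·1+1·9) = (161,18)
n=3: (161,18)∘(9,1) = (9·161+80·1·18, 9·18+1·161) = (2889,323)
n=4: (2889,323)∘(9,1) = (9·2889+80·1·323, 9·323+1·2889) = (51841,5796)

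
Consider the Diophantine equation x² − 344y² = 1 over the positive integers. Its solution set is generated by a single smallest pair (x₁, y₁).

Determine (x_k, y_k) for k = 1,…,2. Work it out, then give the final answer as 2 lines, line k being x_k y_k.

10405 561
216528049 11674410

√344 → a₀=18, period (1,1,4,1,3,1,4,1,1,36); ℓ=10 even so k=9
i=0: a=18 ⇒ p=18, q=1
i=1: a=1 ⇒ p=19, q=1
i=2: a=1 ⇒ p=37, q=2
i=3: a=4 ⇒ p=167, q=9
i=4: a=1 ⇒ p=204, q=11
i=5: a=3 ⇒ p=779, q=42
i=6: a=1 ⇒ p=983, q=53
i=7: a=4 ⇒ p=4711, q=254
i=8: a=1 ⇒ p=5694, q=307
i=9: a=1 ⇒ p=10405, q=561
(x₁, y₁) = (10405, 561);  10405² − 344·561² = 1 ✓
k=2:  x_2 = 10405·10405+344·561·561 = 216528049,  y_2 = 10405·561+561·10405 = 11674410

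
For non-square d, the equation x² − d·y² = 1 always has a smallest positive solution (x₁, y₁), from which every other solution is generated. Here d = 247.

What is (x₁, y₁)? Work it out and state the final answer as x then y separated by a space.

[15; 1,2,1,1,9,1,9,1,1,2,1,30] for √247; ℓ=12 ⇒ convergent index 11
a_0=15:  p_0=15·1+0=15,  q_0=15·0+1=1
a_1=1:  p_1=1·15+1=16,  q_1=1·1+0=1
a_2=2:  p_2=2·16+15=47,  q_2=2·1+1=3
a_3=1:  p_3=1·47+16=63,  q_3=1·3+1=4
a_4=1:  p_4=1·63+47=110,  q_4=1·4+3=7
…
a_8=1:  p_8=1·11520+1163=12683,  q_8=1·733+74=807
…
a_10=2:  p_10=2·24203+12683=61089,  q_10=2·1540+807=3887
a_11=1:  p_11=1·61089+24203=85292,  q_11=1·3887+1540=5427
fundamental: x₁=85292, y₁=5427  (since 7274725264 − 247·29452329 = 1)

85292 5427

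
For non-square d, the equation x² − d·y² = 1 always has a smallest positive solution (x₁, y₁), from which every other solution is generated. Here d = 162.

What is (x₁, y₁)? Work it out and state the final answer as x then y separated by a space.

d=162: √d = [12; 1,2,1,2,12,2,1,2,1,24] (ℓ=10, even), read p_9/q_9
k=0  a_k=12  p_k/q_k = 12/1
k=1  a_k=1  p_k/q_k = 13/1
…
k=4  a_k=2  p_k/q_k = 140/11
k=5  a_k=12  p_k/q_k = 1731/136
k=6  a_k=2  p_k/q_k = 3602/283
k=7  a_k=1  p_k/q_k = 5333/419
k=8  a_k=2  p_k/q_k = 14268/1121
k=9  a_k=1  p_k/q_k = 19601/1540
(x₁, y₁) = (19601, 1540);  19601² − 162·1540² = 1 ✓

19601 1540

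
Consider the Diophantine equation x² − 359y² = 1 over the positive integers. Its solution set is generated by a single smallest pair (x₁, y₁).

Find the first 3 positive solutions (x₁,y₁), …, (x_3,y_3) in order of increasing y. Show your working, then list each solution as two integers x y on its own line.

360 19
259199 13680
186622920 9849581

d=359: √d = [18; 1,17,1,36] (ℓ=4, even), read p_3/q_3
step 0: (18, 1)  from 18·(1,0) + (0,1)
step 1: (19, 1)  from 1·(18,1) + (1,0)
step 2: (341, 18)  from 17·(19,1) + (18,1)
step 3: (360, 19)  from 1·(341,18) + (19,1)
→ (360, 19).  Check: 360²=129600, 359·19²=129599, difference 1.
(x_2, y_2) = (360·360 + 359·19·19, 360·19 + 19·360) = (259199, 13680)
(x_3, y_3) = (360·259199 + 359·19·13680, 360·13680 + 19·259199) = (186622920, 9849581)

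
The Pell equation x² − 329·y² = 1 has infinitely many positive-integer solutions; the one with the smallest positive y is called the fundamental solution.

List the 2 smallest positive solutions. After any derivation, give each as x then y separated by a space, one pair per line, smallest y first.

2376415 131016
11294696504449 622696775280

[18; 7,4,2,1,1,4,1,1,2,4,7,36] for √329; ℓ=12 ⇒ convergent index 11
step 0: (18, 1)  from 18·(1,0) + (0,1)
…
step 2: (526, 29)  from 4·(127,7) + (18,1)
step 3: (1179, 65)  from 2·(526,29) + (127,7)
step 4: (1705, 94)  from 1·(1179,65) + (526,29)
…
step 7: (16125, 889)  from 1·(13241,730) + (2884,159)
…
step 10: (328794, 18127)  from 4·(74857,4127) + (29366,1619)
step 11: (2376415, 131016)  from 7·(328794,18127) + (74857,4127)
fundamental: x₁=2376415, y₁=131016  (since 5647348252225 − 329·17165192256 = 1)
k=2:  x_2 = 2376415·2376415+329·131016·131016 = 11294696504449,  y_2 = 2376415·131016+131016·2376415 = 622696775280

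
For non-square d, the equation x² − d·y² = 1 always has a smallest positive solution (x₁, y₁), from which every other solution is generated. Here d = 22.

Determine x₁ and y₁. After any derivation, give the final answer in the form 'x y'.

197 42

[4; 1,2,4,2,1,8] for √22; ℓ=6 ⇒ convergent index 5
i=0: a=4 ⇒ p=4, q=1
i=1: a=1 ⇒ p=5, q=1
i=2: a=2 ⇒ p=14, q=3
…
i=4: a=2 ⇒ p=136, q=29
i=5: a=1 ⇒ p=197, q=42
→ (197, 42).  Check: 197²=38809, 22·42²=38808, difference 1.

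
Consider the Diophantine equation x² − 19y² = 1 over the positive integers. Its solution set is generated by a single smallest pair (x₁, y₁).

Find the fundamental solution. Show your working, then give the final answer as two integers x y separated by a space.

170 39

d=19: √d = [4; 2,1,3,1,2,8] (ℓ=6, even), read p_5/q_5
i=0: a=4 ⇒ p=4, q=1
…
i=3: a=3 ⇒ p=48, q=11
i=4: a=1 ⇒ p=61, q=14
i=5: a=2 ⇒ p=170, q=39
(x₁, y₁) = (170, 39);  170² − 19·39² = 1 ✓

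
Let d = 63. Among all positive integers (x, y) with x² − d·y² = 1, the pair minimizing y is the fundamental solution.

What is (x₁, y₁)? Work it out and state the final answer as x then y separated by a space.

d=63: √d = [7; 1,14] (ℓ=2, even), read p_1/q_1
i=0: a=7 ⇒ p=7, q=1
i=1: a=1 ⇒ p=8, q=1
→ (8, 1).  Check: 8²=64, 63·1²=63, difference 1.

8 1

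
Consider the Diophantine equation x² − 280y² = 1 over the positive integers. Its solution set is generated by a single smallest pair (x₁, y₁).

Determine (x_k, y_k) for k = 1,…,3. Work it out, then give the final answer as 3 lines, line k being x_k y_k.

√280 = [16; 1,2,1,2,1,32, …], period ℓ=6 (even) → k=5
step 0: (16, 1)  from 16·(1,0) + (0,1)
…
step 2: (50, 3)  from 2·(17,1) + (16,1)
…
step 4: (184, 11)  from 2·(67,4) + (50,3)
step 5: (251, 15)  from 1·(184,11) + (67,4)
fundamental: x₁=251, y₁=15  (since 63001 − 280·225 = 1)
k=2:  x_2 = 251·251+280·15·15 = 126001,  y_2 = 251·15+15·251 = 7530
k=3:  x_3 = 251·126001+280·15·7530 = 63252251,  y_3 = 251·7530+15·126001 = 3780045

251 15
126001 7530
63252251 3780045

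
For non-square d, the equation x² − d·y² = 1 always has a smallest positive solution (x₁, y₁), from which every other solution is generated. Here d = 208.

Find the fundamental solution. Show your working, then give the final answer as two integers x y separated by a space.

d=208: √d = [14; 2,2,1,2,2,28] (ℓ=6, even), read p_5/q_5
a_0=14:  p_0=14·1+0=14,  q_0=14·0+1=1
…
a_3=1:  p_3=1·72+29=101,  q_3=1·5+2=7
a_4=2:  p_4=2·101+72=274,  q_4=2·7+5=19
a_5=2:  p_5=2·274+101=649,  q_5=2·19+7=45
(x₁, y₁) = (649, 45);  649² − 208·45² = 1 ✓

649 45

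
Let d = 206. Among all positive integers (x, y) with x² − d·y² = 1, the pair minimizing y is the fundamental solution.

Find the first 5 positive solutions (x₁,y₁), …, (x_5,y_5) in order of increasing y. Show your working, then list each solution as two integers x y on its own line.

59535 4148
7088832449 493902360
844067279642895 58808954001052
100503090979990675201 7002382152411359280
11966903042143422416540175 833773642828811595468548

d=206: √d = [14; 2,1,5,14,5,1,2,28] (ℓ=8, even), read p_7/q_7
i=0: a=14 ⇒ p=14, q=1
i=1: a=2 ⇒ p=29, q=2
i=2: a=1 ⇒ p=43, q=3
i=3: a=5 ⇒ p=244, q=17
i=4: a=14 ⇒ p=3459, q=241
i=5: a=5 ⇒ p=17539, q=1222
i=6: a=1 ⇒ p=20998, q=1463
i=7: a=2 ⇒ p=59535, q=4148
fundamental: x₁=59535, y₁=4148  (since 3544416225 − 206·17205904 = 1)
(x_2, y_2) = (59535·59535 + 206·4148·4148, 59535·4148 + 4148·59535) = (7088832449, 493902360)
(x_3, y_3) = (59535·7088832449 + 206·4148·493902360, 59535·493902360 + 4148·7088832449) = (844067279642895, 58808954001052)
(x_4, y_4) = (59535·844067279642895 + 206·4148·58808954001052, 59535·58808954001052 + 4148·844067279642895) = (100503090979990675201, 7002382152411359280)
(x_5, y_5) = (59535·100503090979990675201 + 206·4148·7002382152411359280, 59535·7002382152411359280 + 4148·100503090979990675201) = (11966903042143422416540175, 833773642828811595468548)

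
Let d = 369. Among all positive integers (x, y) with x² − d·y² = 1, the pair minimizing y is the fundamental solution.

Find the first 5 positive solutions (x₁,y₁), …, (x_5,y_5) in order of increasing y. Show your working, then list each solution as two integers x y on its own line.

8396801 437120
141012534067201 7340819306240
2368108374136006451201 123278797782910239360
39769069528107045198367948801 2070295065004669620717268480
667865925565355162349028245713920001 34767711344252426473018978470025600

√369 → a₀=19, period (4,1,3,2,7,4,7,2,3,1,4,38); ℓ=12 even so k=11
step 0: (19, 1)  from 19·(1,0) + (0,1)
step 1: (77, 4)  from 4·(19,1) + (1,0)
…
step 3: (365, 19)  from 3·(96,5) + (77,4)
step 4: (826, 43)  from 2·(365,19) + (96,5)
step 5: (6147, 320)  from 7·(826,43) + (365,19)
step 6: (25414, 1323)  from 4·(6147,320) + (826,43)
step 7: (184045, 9581)  from 7·(25414,1323) + (6147,320)
step 8: (393504, 20485)  from 2·(184045,9581) + (25414,1323)
…
step 10: (1758061, 91521)  from 1·(1364557,71036) + (393504,20485)
step 11: (8396801, 437120)  from 4·(1758061,91521) + (1364557,71036)
→ (8396801, 437120).  Check: 8396801²=70506267033601, 369·437120²=70506267033600, difference 1.
(x_2, y_2) = (8396801·8396801 + 369·437120·437120, 8396801·437120 + 437120·8396801) = (141012534067201, 7340819306240)
(x_3, y_3) = (8396801·141012534067201 + 369·437120·7340819306240, 8396801·7340819306240 + 437120·141012534067201) = (2368108374136006451201, 123278797782910239360)
(x_4, y_4) = (8396801·2368108374136006451201 + 369·437120·123278797782910239360, 8396801·123278797782910239360 + 437120·2368108374136006451201) = (39769069528107045198367948801, 2070295065004669620717268480)
(x_5, y_5) = (8396801·39769069528107045198367948801 + 369·437120·2070295065004669620717268480, 8396801·2070295065004669620717268480 + 437120·39769069528107045198367948801) = (667865925565355162349028245713920001, 34767711344252426473018978470025600)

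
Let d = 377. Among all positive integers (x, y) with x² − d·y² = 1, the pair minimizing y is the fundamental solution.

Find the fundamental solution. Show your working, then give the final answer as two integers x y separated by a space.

233 12

√377 = [19; 2,2,2,38, …], period ℓ=4 (even) → k=3
a_0=19:  p_0=19·1+0=19,  q_0=19·0+1=1
a_1=2:  p_1=2·19+1=39,  q_1=2·1+0=2
a_2=2:  p_2=2·39+19=97,  q_2=2·2+1=5
a_3=2:  p_3=2·97+39=233,  q_3=2·5+2=12
→ (233, 12).  Check: 233²=54289, 377·12²=54288, difference 1.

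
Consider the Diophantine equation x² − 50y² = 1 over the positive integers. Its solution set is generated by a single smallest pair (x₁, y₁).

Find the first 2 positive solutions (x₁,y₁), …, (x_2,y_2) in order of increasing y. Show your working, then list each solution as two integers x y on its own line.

99 14
19601 2772

√50 = [7; 14, …], period ℓ=1 (odd) → k=1
step 0: (7, 1)  from 7·(1,0) + (0,1)
step 1: (99, 14)  from 14·(7,1) + (1,0)
(x₁, y₁) = (99, 14);  99² − 50·14² = 1 ✓
(x_2, y_2) = (99·99 + 50·14·14, 99·14 + 14·99) = (19601, 2772)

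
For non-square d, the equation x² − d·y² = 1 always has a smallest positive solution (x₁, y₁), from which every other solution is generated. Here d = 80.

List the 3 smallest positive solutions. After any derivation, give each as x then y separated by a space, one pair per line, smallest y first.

9 1
161 18
2889 323

d=80: √d = [8; 1,16] (ℓ=2, even), read p_1/q_1
i=0: a=8 ⇒ p=8, q=1
i=1: a=1 ⇒ p=9, q=1
→ (9, 1).  Check: 9²=81, 80·1²=80, difference 1.
(x_2, y_2) = (9·9 + 80·1·1, 9·1 + 1·9) = (161, 18)
(x_3, y_3) = (9·161 + 80·1·18, 9·18 + 1·161) = (2889, 323)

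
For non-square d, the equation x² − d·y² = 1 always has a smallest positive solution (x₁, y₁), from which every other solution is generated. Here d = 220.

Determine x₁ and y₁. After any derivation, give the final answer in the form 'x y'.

89 6

d=220: √d = [14; 1,4,1,28] (ℓ=4, even), read p_3/q_3
step 0: (14, 1)  from 14·(1,0) + (0,1)
step 1: (15, 1)  from 1·(14,1) + (1,0)
step 2: (74, 5)  from 4·(15,1) + (14,1)
step 3: (89, 6)  from 1·(74,5) + (15,1)
(x₁, y₁) = (89, 6);  89² − 220·6² = 1 ✓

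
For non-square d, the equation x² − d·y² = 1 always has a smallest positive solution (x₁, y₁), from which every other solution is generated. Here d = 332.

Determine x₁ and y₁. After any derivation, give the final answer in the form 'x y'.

13447 738

√332 = [18; 4,1,1,8,1,1,4,36, …], period ℓ=8 (even) → k=7
step 0: (18, 1)  from 18·(1,0) + (0,1)
…
step 2: (91, 5)  from 1·(73,4) + (18,1)
…
step 6: (2970, 163)  from 1·(1567,86) + (1403,77)
step 7: (13447, 738)  from 4·(2970,163) + (1567,86)
→ (13447, 738).  Check: 13447²=180821809, 332·738²=180821808, difference 1.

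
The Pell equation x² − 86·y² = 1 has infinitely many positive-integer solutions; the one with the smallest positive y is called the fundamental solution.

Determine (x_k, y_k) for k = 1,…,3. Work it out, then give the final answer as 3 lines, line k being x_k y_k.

10405 1122
216528049 23348820
4505948689285 485888943078

√86 → a₀=9, period (3,1,1,1,8,1,1,1,3,18); ℓ=10 even so k=9
i=0: a=9 ⇒ p=9, q=1
…
i=4: a=1 ⇒ p=102, q=11
i=5: a=8 ⇒ p=881, q=95
i=6: a=1 ⇒ p=983, q=106
…
i=8: a=1 ⇒ p=2847, q=307
i=9: a=3 ⇒ p=10405, q=1122
fundamental: x₁=10405, y₁=1122  (since 108264025 − 86·1258884 = 1)
(10405+1122√86)^2 = 216528049 + 23348820√86
(10405+1122√86)^3 = 4505948689285 + 485888943078√86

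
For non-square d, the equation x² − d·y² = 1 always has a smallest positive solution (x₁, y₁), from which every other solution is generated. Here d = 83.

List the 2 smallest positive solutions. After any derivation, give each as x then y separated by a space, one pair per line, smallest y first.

82 9
13447 1476

√83 → a₀=9, period (9,18); ℓ=2 even so k=1
i=0: a=9 ⇒ p=9, q=1
i=1: a=9 ⇒ p=82, q=9
→ (82, 9).  Check: 82²=6724, 83·9²=6723, difference 1.
(x_2, y_2) = (82·82 + 83·9·9, 82·9 + 9·82) = (13447, 1476)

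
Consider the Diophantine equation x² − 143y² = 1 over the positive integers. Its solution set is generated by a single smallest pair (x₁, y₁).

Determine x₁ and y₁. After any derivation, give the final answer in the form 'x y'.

[11; 1,22] for √143; ℓ=2 ⇒ convergent index 1
i=0: a=11 ⇒ p=11, q=1
i=1: a=1 ⇒ p=12, q=1
fundamental: x₁=12, y₁=1  (since 144 − 143·1 = 1)

12 1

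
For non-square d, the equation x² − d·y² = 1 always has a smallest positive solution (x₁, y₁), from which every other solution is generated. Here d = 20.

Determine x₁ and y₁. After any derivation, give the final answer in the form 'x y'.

9 2

√20 = [4; 2,8, …], period ℓ=2 (even) → k=1
i=0: a=4 ⇒ p=4, q=1
i=1: a=2 ⇒ p=9, q=2
(x₁, y₁) = (9, 2);  9² − 20·2² = 1 ✓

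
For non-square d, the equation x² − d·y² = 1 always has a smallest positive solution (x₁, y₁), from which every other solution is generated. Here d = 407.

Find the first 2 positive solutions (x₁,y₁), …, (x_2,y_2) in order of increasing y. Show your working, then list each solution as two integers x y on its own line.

2663 132
14183137 703032

d=407: √d = [20; 5,1,2,1,5,40] (ℓ=6, even), read p_5/q_5
step 0: (20, 1)  from 20·(1,0) + (0,1)
…
step 2: (121, 6)  from 1·(101,5) + (20,1)
step 3: (343, 17)  from 2·(121,6) + (101,5)
step 4: (464, 23)  from 1·(343,17) + (121,6)
step 5: (2663, 132)  from 5·(464,23) + (343,17)
(x₁, y₁) = (2663, 132);  2663² − 407·132² = 1 ✓
k=2:  x_2 = 2663·2663+407·132·132 = 14183137,  y_2 = 2663·132+132·2663 = 703032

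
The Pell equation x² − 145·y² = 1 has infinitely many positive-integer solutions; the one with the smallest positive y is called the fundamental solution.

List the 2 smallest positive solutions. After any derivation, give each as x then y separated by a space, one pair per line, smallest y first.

√145 → a₀=12, period (24); ℓ=1 odd so k=1
a_0=12:  p_0=12·1+0=12,  q_0=12·0+1=1
a_1=24:  p_1=24·12+1=289,  q_1=24·1+0=24
→ (289, 24).  Check: 289²=83521, 145·24²=83520, difference 1.
(289+24√145)^2 = 167041 + 13872√145

289 24
167041 13872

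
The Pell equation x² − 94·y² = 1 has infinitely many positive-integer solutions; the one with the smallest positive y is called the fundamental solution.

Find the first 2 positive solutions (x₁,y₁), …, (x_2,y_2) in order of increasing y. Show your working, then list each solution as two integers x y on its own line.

d=94: √d = [9; 1,2,3,1,1,…,2,1,18] (ℓ=16, even), read p_15/q_15
i=0: a=9 ⇒ p=9, q=1
…
i=3: a=3 ⇒ p=97, q=10
…
i=10: a=5 ⇒ p=85038, q=8771
…
i=12: a=1 ⇒ p=184493, q=19029
i=13: a=3 ⇒ p=652934, q=67345
i=14: a=2 ⇒ p=1490361, q=153719
i=15: a=1 ⇒ p=2143295, q=221064
(x₁, y₁) = (2143295, 221064);  2143295² − 94·221064² = 1 ✓
k=2:  x_2 = 2143295·2143295+94·221064·221064 = 9187426914049,  y_2 = 2143295·221064+221064·2143295 = 947610731760

2143295 221064
9187426914049 947610731760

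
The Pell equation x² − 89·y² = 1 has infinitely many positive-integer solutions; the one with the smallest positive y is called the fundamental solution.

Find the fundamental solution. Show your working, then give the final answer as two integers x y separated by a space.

√89 = [9; 2,3,3,2,18, …], period ℓ=5 (odd) → k=9
i=0: a=9 ⇒ p=9, q=1
i=1: a=2 ⇒ p=19, q=2
…
i=3: a=3 ⇒ p=217, q=23
…
i=6: a=2 ⇒ p=18934, q=2007
i=7: a=3 ⇒ p=66019, q=6998
i=8: a=3 ⇒ p=216991, q=23001
i=9: a=2 ⇒ p=500001, q=53000
(x₁, y₁) = (500001, 53000);  500001² − 89·53000² = 1 ✓

500001 53000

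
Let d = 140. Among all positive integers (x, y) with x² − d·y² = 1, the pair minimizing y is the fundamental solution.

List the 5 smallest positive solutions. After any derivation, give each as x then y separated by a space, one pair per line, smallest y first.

71 6
10081 852
1431431 120978
203253121 17178024
28860511751 2439158430

√140 = [11; 1,4,1,22, …], period ℓ=4 (even) → k=3
k=0  a_k=11  p_k/q_k = 11/1
…
k=2  a_k=4  p_k/q_k = 59/5
k=3  a_k=1  p_k/q_k = 71/6
→ (71, 6).  Check: 71²=5041, 140·6²=5040, difference 1.
n=2: (71,6)∘(71,6) = (71·71+140·6·6, 71·6+6·71) = (10081,852)
n=3: (10081,852)∘(71,6) = (71·10081+140·6·852, 71·852+6·10081) = (1431431,120978)
n=4: (1431431,120978)∘(71,6) = (71·1431431+140·6·120978, 71·120978+6·1431431) = (203253121,17178024)
n=5: (203253121,17178024)∘(71,6) = (71·203253121+140·6·17178024, 71·17178024+6·203253121) = (28860511751,2439158430)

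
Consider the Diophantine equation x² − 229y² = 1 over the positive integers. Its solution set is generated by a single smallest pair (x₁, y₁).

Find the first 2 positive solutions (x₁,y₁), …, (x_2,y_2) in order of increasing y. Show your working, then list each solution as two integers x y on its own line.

[15; 7,1,1,7,30] for √229; ℓ=5 ⇒ convergent index 9
k=0  a_k=15  p_k/q_k = 15/1
…
k=2  a_k=1  p_k/q_k = 121/8
k=3  a_k=1  p_k/q_k = 227/15
k=4  a_k=7  p_k/q_k = 1710/113
k=5  a_k=30  p_k/q_k = 51527/3405
k=6  a_k=7  p_k/q_k = 362399/23948
k=7  a_k=1  p_k/q_k = 413926/27353
k=8  a_k=1  p_k/q_k = 776325/51301
k=9  a_k=7  p_k/q_k = 5848201/386460
fundamental: x₁=5848201, y₁=386460  (since 34201454936401 − 229·149351331600 = 1)
n=2: (5848201,386460)∘(5848201,386460) = (5848201·5848201+229·386460·386460, 5848201·386460+386460·5848201) = (68402909872801,4520191516920)

5848201 386460
68402909872801 4520191516920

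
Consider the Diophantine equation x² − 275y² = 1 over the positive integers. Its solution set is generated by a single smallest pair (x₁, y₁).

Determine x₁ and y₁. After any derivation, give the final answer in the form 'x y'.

199 12

√275 = [16; 1,1,2,1,1,32, …], period ℓ=6 (even) → k=5
i=0: a=16 ⇒ p=16, q=1
i=1: a=1 ⇒ p=17, q=1
i=2: a=1 ⇒ p=33, q=2
…
i=4: a=1 ⇒ p=116, q=7
i=5: a=1 ⇒ p=199, q=12
fundamental: x₁=199, y₁=12  (since 39601 − 275·144 = 1)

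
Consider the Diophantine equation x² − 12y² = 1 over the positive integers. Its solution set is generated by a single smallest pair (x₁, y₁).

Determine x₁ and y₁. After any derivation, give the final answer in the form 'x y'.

√12 = [3; 2,6, …], period ℓ=2 (even) → k=1
i=0: a=3 ⇒ p=3, q=1
i=1: a=2 ⇒ p=7, q=2
→ (7, 2).  Check: 7²=49, 12·2²=48, difference 1.

7 2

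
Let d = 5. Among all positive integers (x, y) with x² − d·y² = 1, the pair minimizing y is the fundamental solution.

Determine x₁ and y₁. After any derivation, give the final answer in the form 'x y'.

9 4

[2; 4] for √5; ℓ=1 ⇒ convergent index 1
i=0: a=2 ⇒ p=2, q=1
i=1: a=4 ⇒ p=9, q=4
(x₁, y₁) = (9, 4);  9² − 5·4² = 1 ✓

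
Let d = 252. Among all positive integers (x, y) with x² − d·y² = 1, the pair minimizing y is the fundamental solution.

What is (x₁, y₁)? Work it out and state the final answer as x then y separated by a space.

127 8

d=252: √d = [15; 1,6,1,30] (ℓ=4, even), read p_3/q_3
step 0: (15, 1)  from 15·(1,0) + (0,1)
step 1: (16, 1)  from 1·(15,1) + (1,0)
step 2: (111, 7)  from 6·(16,1) + (15,1)
step 3: (127, 8)  from 1·(111,7) + (16,1)
→ (127, 8).  Check: 127²=16129, 252·8²=16128, difference 1.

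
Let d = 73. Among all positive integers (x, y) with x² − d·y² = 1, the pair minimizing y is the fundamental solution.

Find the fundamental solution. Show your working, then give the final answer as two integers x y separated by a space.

2281249 267000

d=73: √d = [8; 1,1,5,5,1,1,16] (ℓ=7, odd), read p_13/q_13
k=0  a_k=8  p_k/q_k = 8/1
…
k=4  a_k=5  p_k/q_k = 487/57
…
k=11  a_k=5  p_k/q_k = 1040241/121751
k=12  a_k=1  p_k/q_k = 1241008/145249
k=13  a_k=1  p_k/q_k = 2281249/267000
fundamental: x₁=2281249, y₁=267000  (since 5204097000001 − 73·71289000000 = 1)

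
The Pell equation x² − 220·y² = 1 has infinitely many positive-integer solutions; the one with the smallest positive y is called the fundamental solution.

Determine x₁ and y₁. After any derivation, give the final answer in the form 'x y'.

d=220: √d = [14; 1,4,1,28] (ℓ=4, even), read p_3/q_3
a_0=14:  p_0=14·1+0=14,  q_0=14·0+1=1
…
a_2=4:  p_2=4·15+14=74,  q_2=4·1+1=5
a_3=1:  p_3=1·74+15=89,  q_3=1·5+1=6
(x₁, y₁) = (89, 6);  89² − 220·6² = 1 ✓

89 6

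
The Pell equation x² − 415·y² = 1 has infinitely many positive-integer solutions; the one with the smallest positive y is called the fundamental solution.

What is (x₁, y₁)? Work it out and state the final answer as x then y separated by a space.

18412804 903849

[20; 2,1,2,4,6,…,1,2,40] for √415; ℓ=16 ⇒ convergent index 15
i=0: a=20 ⇒ p=20, q=1
…
i=4: a=4 ⇒ p=713, q=35
i=5: a=6 ⇒ p=4441, q=218
…
i=7: a=1 ⇒ p=9595, q=471
…
i=9: a=1 ⇒ p=43534, q=2137
…
i=12: a=4 ⇒ p=2110961, q=103623
i=13: a=2 ⇒ p=4730294, q=232201
i=14: a=1 ⇒ p=6841255, q=335824
i=15: a=2 ⇒ p=18412804, q=903849
(x₁, y₁) = (18412804, 903849);  18412804² − 415·903849² = 1 ✓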